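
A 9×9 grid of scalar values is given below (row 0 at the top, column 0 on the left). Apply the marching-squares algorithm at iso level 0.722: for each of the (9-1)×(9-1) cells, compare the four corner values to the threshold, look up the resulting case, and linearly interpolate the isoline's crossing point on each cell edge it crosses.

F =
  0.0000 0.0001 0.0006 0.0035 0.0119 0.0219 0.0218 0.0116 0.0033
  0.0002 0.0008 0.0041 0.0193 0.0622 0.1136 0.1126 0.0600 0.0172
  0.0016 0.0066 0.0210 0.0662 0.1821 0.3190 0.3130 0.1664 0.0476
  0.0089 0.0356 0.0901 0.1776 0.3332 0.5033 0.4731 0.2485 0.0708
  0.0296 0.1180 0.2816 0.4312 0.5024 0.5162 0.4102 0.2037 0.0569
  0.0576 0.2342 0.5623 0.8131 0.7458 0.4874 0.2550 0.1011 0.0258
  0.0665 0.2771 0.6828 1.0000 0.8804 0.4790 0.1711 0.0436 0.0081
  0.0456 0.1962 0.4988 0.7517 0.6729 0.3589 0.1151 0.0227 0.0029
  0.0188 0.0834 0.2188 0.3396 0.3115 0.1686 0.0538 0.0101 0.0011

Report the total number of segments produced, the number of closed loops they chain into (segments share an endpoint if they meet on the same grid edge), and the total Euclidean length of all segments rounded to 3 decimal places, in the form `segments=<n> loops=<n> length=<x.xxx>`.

cell (4,2): code 0100 → (4.761,3.000)–(5.000,2.637)
cell (4,3): code 1100 → (4.902,4.000)–(4.761,3.000)
cell (4,4): code 1000 → (5.000,4.092)–(4.902,4.000)
cell (5,2): code 0110 → (5.000,2.637)–(6.000,2.124)
cell (5,4): code 1001 → (6.000,4.395)–(5.000,4.092)
cell (6,2): code 0110 → (6.000,2.124)–(7.000,2.883)
cell (6,3): code 1011 → (7.000,3.377)–(6.763,4.000)
cell (6,4): code 0001 → (6.763,4.000)–(6.000,4.395)
cell (7,2): code 0010 → (7.000,2.883)–(7.072,3.000)
cell (7,3): code 0001 → (7.072,3.000)–(7.000,3.377)
total: 10 segments, chained into 1 closed loop(s), length Σ = 7.050281

segments=10 loops=1 length=7.050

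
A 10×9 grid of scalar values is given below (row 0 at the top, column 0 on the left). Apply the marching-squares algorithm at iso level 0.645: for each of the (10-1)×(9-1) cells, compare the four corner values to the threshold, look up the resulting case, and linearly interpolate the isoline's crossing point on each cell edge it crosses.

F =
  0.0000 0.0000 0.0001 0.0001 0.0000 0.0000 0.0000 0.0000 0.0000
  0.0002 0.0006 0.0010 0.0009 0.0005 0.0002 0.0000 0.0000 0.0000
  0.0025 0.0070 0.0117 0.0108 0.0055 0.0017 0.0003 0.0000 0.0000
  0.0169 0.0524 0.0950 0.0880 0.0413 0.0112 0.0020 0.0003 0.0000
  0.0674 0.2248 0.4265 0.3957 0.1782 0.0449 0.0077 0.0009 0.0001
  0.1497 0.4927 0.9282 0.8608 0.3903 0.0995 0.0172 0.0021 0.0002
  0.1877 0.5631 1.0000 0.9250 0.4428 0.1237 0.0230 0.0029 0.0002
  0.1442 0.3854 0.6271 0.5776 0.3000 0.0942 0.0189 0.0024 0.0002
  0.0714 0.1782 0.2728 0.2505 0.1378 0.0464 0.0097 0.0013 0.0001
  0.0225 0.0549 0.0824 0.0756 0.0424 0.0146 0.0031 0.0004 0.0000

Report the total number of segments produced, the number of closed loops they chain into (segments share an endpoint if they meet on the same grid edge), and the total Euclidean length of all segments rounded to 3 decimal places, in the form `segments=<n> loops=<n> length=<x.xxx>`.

segments=8 loops=1 length=7.795

cell (4,1): code 0100 → (4.436,2.000)–(5.000,1.350)
cell (4,2): code 1100 → (4.536,3.000)–(4.436,2.000)
cell (4,3): code 1000 → (5.000,3.459)–(4.536,3.000)
cell (5,1): code 0110 → (5.000,1.350)–(6.000,1.187)
cell (5,3): code 1001 → (6.000,3.581)–(5.000,3.459)
cell (6,1): code 0010 → (6.000,1.187)–(6.952,2.000)
cell (6,2): code 0011 → (6.952,2.000)–(6.806,3.000)
cell (6,3): code 0001 → (6.806,3.000)–(6.000,3.581)
total: 8 segments, chained into 1 closed loop(s), length Σ = 7.794651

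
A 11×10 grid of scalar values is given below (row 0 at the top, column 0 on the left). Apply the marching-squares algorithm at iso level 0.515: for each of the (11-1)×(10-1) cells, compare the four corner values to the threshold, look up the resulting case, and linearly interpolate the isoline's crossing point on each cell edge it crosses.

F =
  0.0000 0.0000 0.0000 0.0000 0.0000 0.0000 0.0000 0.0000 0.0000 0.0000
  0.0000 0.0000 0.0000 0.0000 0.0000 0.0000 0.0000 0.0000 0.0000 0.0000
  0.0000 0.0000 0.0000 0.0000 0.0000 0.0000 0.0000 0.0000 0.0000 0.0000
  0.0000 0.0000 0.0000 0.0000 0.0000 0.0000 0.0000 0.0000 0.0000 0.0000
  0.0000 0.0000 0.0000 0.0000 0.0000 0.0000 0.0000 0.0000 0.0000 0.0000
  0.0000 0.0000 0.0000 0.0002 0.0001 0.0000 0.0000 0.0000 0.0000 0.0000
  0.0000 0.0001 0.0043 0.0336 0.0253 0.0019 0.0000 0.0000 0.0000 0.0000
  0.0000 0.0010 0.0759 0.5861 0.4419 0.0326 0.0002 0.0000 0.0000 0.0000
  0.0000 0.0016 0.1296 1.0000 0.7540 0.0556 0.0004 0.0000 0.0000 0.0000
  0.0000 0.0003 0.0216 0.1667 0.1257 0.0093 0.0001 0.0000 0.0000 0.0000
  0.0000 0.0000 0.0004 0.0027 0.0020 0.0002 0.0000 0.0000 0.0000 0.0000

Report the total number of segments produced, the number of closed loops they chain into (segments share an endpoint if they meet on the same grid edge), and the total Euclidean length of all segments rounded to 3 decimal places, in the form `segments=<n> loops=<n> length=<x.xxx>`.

segments=8 loops=1 length=5.518

cell (6,2): code 0100 → (6.871,3.000)–(7.000,2.861)
cell (6,3): code 1000 → (7.000,3.493)–(6.871,3.000)
cell (7,2): code 0110 → (7.000,2.861)–(8.000,2.443)
cell (7,3): code 1101 → (7.234,4.000)–(7.000,3.493)
cell (7,4): code 1000 → (8.000,4.342)–(7.234,4.000)
cell (8,2): code 0010 → (8.000,2.443)–(8.582,3.000)
cell (8,3): code 0011 → (8.582,3.000)–(8.380,4.000)
cell (8,4): code 0001 → (8.380,4.000)–(8.000,4.342)
total: 8 segments, chained into 1 closed loop(s), length Σ = 5.517803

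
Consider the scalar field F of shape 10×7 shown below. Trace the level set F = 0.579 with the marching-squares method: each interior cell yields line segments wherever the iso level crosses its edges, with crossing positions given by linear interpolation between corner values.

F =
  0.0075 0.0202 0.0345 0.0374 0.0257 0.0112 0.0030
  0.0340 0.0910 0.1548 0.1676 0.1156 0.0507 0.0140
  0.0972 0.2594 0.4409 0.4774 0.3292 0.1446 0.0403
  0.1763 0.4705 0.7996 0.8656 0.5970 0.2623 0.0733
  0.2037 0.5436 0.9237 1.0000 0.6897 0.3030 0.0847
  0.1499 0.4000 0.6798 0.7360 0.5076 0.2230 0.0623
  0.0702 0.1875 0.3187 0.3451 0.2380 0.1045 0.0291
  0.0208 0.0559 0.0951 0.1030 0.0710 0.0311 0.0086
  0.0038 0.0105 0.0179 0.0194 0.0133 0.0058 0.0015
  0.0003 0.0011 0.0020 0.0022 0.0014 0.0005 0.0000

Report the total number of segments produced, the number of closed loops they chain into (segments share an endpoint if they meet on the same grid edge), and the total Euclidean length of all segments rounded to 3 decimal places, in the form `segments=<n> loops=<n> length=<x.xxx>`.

cell (2,1): code 0100 → (2.385,2.000)–(3.000,1.330)
cell (2,2): code 1100 → (2.262,3.000)–(2.385,2.000)
cell (2,3): code 1100 → (2.933,4.000)–(2.262,3.000)
cell (2,4): code 1000 → (3.000,4.054)–(2.933,4.000)
cell (3,1): code 0110 → (3.000,1.330)–(4.000,1.093)
cell (3,4): code 1001 → (4.000,4.286)–(3.000,4.054)
cell (4,1): code 0110 → (4.000,1.093)–(5.000,1.640)
cell (4,3): code 1011 → (5.000,3.687)–(4.608,4.000)
cell (4,4): code 0001 → (4.608,4.000)–(4.000,4.286)
cell (5,1): code 0010 → (5.000,1.640)–(5.279,2.000)
cell (5,2): code 0011 → (5.279,2.000)–(5.402,3.000)
cell (5,3): code 0001 → (5.402,3.000)–(5.000,3.687)
total: 12 segments, chained into 1 closed loop(s), length Σ = 9.834299

segments=12 loops=1 length=9.834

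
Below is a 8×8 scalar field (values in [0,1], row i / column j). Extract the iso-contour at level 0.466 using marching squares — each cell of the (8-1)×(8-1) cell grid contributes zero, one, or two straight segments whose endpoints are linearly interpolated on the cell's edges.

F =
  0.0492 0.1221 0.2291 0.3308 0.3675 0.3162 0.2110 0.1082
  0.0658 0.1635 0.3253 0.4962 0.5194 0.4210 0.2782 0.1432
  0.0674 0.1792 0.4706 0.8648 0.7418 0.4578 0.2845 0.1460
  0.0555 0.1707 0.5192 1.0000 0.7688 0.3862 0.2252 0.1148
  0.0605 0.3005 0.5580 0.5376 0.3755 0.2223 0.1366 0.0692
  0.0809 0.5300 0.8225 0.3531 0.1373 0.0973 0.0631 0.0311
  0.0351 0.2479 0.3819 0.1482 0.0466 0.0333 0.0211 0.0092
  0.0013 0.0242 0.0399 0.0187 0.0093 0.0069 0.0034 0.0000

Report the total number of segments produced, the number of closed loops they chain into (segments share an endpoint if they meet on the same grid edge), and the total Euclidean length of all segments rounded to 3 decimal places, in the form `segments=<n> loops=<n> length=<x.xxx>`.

cell (0,2): code 0100 → (0.817,3.000)–(1.000,2.823)
cell (0,3): code 1100 → (0.648,4.000)–(0.817,3.000)
cell (0,4): code 1000 → (1.000,4.543)–(0.648,4.000)
cell (1,1): code 0100 → (1.968,2.000)–(2.000,1.984)
cell (1,2): code 1110 → (1.000,2.823)–(1.968,2.000)
cell (1,4): code 1001 → (2.000,4.971)–(1.000,4.543)
cell (2,1): code 0110 → (2.000,1.984)–(3.000,1.847)
cell (2,4): code 1001 → (3.000,4.791)–(2.000,4.971)
cell (3,1): code 0110 → (3.000,1.847)–(4.000,1.643)
cell (3,3): code 1011 → (4.000,3.442)–(3.770,4.000)
cell (3,4): code 0001 → (3.770,4.000)–(3.000,4.791)
cell (4,0): code 0100 → (4.721,1.000)–(5.000,0.857)
cell (4,1): code 1110 → (4.000,1.643)–(4.721,1.000)
cell (4,2): code 1011 → (5.000,2.759)–(4.388,3.000)
cell (4,3): code 0001 → (4.388,3.000)–(4.000,3.442)
cell (5,0): code 0010 → (5.000,0.857)–(5.227,1.000)
cell (5,1): code 0011 → (5.227,1.000)–(5.809,2.000)
cell (5,2): code 0001 → (5.809,2.000)–(5.000,2.759)
total: 18 segments, chained into 1 closed loop(s), length Σ = 14.122641

segments=18 loops=1 length=14.123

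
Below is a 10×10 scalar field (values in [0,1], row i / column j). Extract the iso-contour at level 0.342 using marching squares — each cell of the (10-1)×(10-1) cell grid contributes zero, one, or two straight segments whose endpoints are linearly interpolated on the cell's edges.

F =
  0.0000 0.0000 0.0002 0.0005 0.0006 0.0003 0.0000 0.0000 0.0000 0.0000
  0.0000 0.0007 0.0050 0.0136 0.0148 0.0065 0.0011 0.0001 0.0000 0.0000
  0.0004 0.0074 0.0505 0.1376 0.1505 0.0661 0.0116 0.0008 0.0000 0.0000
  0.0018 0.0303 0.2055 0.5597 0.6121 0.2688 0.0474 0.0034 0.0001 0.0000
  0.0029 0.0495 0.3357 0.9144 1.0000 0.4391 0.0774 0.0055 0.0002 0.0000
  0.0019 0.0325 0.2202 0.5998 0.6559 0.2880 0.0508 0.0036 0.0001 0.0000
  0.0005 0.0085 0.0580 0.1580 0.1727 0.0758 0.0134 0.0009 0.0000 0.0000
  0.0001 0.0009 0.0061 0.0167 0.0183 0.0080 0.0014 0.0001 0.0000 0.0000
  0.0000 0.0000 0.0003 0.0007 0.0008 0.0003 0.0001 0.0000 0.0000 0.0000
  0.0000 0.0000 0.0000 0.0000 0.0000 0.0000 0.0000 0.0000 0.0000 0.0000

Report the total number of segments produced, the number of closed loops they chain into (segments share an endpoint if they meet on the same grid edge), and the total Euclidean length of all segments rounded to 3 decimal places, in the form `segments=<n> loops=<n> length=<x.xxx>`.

segments=12 loops=1 length=10.063

cell (2,2): code 0100 → (2.484,3.000)–(3.000,2.385)
cell (2,3): code 1100 → (2.415,4.000)–(2.484,3.000)
cell (2,4): code 1000 → (3.000,4.787)–(2.415,4.000)
cell (3,2): code 0110 → (3.000,2.385)–(4.000,2.011)
cell (3,4): code 1101 → (3.430,5.000)–(3.000,4.787)
cell (3,5): code 1000 → (4.000,5.268)–(3.430,5.000)
cell (4,2): code 0110 → (4.000,2.011)–(5.000,2.321)
cell (4,4): code 1011 → (5.000,4.853)–(4.643,5.000)
cell (4,5): code 0001 → (4.643,5.000)–(4.000,5.268)
cell (5,2): code 0010 → (5.000,2.321)–(5.584,3.000)
cell (5,3): code 0011 → (5.584,3.000)–(5.650,4.000)
cell (5,4): code 0001 → (5.650,4.000)–(5.000,4.853)
total: 12 segments, chained into 1 closed loop(s), length Σ = 10.062789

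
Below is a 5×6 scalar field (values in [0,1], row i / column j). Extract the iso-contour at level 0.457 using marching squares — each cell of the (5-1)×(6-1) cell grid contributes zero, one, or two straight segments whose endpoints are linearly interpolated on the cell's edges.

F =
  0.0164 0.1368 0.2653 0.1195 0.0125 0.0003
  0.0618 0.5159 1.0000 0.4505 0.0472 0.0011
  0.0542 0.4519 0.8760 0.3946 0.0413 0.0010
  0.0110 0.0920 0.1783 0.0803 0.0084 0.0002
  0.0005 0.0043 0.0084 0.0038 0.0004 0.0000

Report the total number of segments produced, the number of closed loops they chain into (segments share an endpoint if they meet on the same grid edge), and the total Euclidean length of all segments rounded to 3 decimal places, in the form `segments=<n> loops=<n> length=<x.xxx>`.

cell (0,0): code 0100 → (0.845,1.000)–(1.000,0.870)
cell (0,1): code 1100 → (0.261,2.000)–(0.845,1.000)
cell (0,2): code 1000 → (1.000,2.988)–(0.261,2.000)
cell (1,0): code 0010 → (1.000,0.870)–(1.920,1.000)
cell (1,1): code 0111 → (1.920,1.000)–(2.000,1.012)
cell (1,2): code 1001 → (2.000,2.870)–(1.000,2.988)
cell (2,1): code 0010 → (2.000,1.012)–(2.601,2.000)
cell (2,2): code 0001 → (2.601,2.000)–(2.000,2.870)
total: 8 segments, chained into 1 closed loop(s), length Σ = 6.824816

segments=8 loops=1 length=6.825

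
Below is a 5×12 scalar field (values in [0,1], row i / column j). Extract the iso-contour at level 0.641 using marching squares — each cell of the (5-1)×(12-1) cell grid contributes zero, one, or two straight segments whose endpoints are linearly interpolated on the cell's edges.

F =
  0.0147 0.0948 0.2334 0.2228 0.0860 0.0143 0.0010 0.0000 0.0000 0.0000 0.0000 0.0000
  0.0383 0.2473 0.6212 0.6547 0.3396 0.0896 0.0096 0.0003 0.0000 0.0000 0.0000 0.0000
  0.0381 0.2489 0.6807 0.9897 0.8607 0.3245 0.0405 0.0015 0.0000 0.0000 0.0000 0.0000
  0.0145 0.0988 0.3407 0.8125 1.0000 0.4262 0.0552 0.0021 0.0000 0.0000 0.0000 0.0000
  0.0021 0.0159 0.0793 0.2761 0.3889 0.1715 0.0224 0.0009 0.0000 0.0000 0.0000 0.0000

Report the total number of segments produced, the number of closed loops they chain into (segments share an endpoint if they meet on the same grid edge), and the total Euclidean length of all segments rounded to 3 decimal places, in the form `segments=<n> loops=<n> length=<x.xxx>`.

segments=12 loops=1 length=8.159

cell (0,2): code 0100 → (0.968,3.000)–(1.000,2.591)
cell (0,3): code 1000 → (1.000,3.043)–(0.968,3.000)
cell (1,1): code 0100 → (1.333,2.000)–(2.000,1.908)
cell (1,2): code 1110 → (1.000,2.591)–(1.333,2.000)
cell (1,3): code 1101 → (1.578,4.000)–(1.000,3.043)
cell (1,4): code 1000 → (2.000,4.410)–(1.578,4.000)
cell (2,1): code 0010 → (2.000,1.908)–(2.117,2.000)
cell (2,2): code 0111 → (2.117,2.000)–(3.000,2.636)
cell (2,4): code 1001 → (3.000,4.626)–(2.000,4.410)
cell (3,2): code 0010 → (3.000,2.636)–(3.320,3.000)
cell (3,3): code 0011 → (3.320,3.000)–(3.587,4.000)
cell (3,4): code 0001 → (3.587,4.000)–(3.000,4.626)
total: 12 segments, chained into 1 closed loop(s), length Σ = 8.159429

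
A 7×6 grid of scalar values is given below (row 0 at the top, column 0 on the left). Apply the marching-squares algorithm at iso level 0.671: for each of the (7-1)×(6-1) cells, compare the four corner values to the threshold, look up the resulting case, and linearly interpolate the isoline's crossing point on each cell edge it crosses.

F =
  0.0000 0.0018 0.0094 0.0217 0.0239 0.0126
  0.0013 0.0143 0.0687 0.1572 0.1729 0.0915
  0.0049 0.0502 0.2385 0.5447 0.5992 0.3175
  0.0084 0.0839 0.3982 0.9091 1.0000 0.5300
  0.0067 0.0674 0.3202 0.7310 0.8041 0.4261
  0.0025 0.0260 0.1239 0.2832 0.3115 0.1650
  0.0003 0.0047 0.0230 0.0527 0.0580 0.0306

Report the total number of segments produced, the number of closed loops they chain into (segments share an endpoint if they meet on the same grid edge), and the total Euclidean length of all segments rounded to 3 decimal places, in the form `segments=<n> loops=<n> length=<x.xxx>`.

segments=8 loops=1 length=6.655

cell (2,2): code 0100 → (2.347,3.000)–(3.000,2.534)
cell (2,3): code 1100 → (2.179,4.000)–(2.347,3.000)
cell (2,4): code 1000 → (3.000,4.700)–(2.179,4.000)
cell (3,2): code 0110 → (3.000,2.534)–(4.000,2.854)
cell (3,4): code 1001 → (4.000,4.352)–(3.000,4.700)
cell (4,2): code 0010 → (4.000,2.854)–(4.134,3.000)
cell (4,3): code 0011 → (4.134,3.000)–(4.270,4.000)
cell (4,4): code 0001 → (4.270,4.000)–(4.000,4.352)
total: 8 segments, chained into 1 closed loop(s), length Σ = 6.655310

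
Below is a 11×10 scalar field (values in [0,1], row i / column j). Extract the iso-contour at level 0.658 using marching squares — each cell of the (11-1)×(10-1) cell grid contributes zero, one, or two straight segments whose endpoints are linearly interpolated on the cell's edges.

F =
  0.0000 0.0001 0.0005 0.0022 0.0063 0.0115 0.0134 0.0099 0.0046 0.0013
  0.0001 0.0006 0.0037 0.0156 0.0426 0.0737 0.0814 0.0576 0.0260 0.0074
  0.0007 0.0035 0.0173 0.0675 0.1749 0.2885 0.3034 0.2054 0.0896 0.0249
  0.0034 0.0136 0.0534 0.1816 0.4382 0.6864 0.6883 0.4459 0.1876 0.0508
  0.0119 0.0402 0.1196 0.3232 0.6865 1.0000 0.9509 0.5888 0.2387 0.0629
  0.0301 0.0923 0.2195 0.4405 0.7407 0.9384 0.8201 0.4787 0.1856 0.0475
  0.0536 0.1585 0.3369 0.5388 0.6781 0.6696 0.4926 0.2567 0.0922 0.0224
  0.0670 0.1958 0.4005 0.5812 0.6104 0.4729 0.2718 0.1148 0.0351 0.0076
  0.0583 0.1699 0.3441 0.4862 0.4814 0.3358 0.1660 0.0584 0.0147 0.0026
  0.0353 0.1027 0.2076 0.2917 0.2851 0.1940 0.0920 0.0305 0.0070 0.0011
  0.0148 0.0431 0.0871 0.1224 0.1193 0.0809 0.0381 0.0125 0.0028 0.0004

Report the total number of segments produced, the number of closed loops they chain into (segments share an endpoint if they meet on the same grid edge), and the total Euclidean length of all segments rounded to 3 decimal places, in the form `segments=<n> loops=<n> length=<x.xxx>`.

cell (2,4): code 0100 → (2.929,5.000)–(3.000,4.886)
cell (2,5): code 1100 → (2.921,6.000)–(2.929,5.000)
cell (2,6): code 1000 → (3.000,6.125)–(2.921,6.000)
cell (3,3): code 0100 → (3.885,4.000)–(4.000,3.922)
cell (3,4): code 1110 → (3.000,4.886)–(3.885,4.000)
cell (3,6): code 1001 → (4.000,6.809)–(3.000,6.125)
cell (4,3): code 0110 → (4.000,3.922)–(5.000,3.725)
cell (4,6): code 1001 → (5.000,6.475)–(4.000,6.809)
cell (5,3): code 0110 → (5.000,3.725)–(6.000,3.856)
cell (5,5): code 1011 → (6.000,5.066)–(5.495,6.000)
cell (5,6): code 0001 → (5.495,6.000)–(5.000,6.475)
cell (6,3): code 0010 → (6.000,3.856)–(6.297,4.000)
cell (6,4): code 0011 → (6.297,4.000)–(6.059,5.000)
cell (6,5): code 0001 → (6.059,5.000)–(6.000,5.066)
total: 14 segments, chained into 1 closed loop(s), length Σ = 10.161665

segments=14 loops=1 length=10.162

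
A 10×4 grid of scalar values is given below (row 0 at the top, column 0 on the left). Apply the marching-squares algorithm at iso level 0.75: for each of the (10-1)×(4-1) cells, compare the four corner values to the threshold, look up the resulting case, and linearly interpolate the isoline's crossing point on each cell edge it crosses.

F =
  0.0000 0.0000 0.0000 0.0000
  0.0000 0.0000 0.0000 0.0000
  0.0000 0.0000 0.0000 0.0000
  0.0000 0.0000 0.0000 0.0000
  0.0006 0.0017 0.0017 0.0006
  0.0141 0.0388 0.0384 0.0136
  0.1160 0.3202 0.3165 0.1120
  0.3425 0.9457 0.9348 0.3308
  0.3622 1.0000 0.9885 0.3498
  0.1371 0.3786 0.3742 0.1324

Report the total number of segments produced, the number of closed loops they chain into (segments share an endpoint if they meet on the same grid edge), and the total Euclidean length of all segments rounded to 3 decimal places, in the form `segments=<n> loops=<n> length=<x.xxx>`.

cell (6,0): code 0100 → (6.687,1.000)–(7.000,0.676)
cell (6,1): code 1100 → (6.701,2.000)–(6.687,1.000)
cell (6,2): code 1000 → (7.000,2.306)–(6.701,2.000)
cell (7,0): code 0110 → (7.000,0.676)–(8.000,0.608)
cell (7,2): code 1001 → (8.000,2.373)–(7.000,2.306)
cell (8,0): code 0010 → (8.000,0.608)–(8.402,1.000)
cell (8,1): code 0011 → (8.402,1.000)–(8.388,2.000)
cell (8,2): code 0001 → (8.388,2.000)–(8.000,2.373)
total: 8 segments, chained into 1 closed loop(s), length Σ = 5.983557

segments=8 loops=1 length=5.984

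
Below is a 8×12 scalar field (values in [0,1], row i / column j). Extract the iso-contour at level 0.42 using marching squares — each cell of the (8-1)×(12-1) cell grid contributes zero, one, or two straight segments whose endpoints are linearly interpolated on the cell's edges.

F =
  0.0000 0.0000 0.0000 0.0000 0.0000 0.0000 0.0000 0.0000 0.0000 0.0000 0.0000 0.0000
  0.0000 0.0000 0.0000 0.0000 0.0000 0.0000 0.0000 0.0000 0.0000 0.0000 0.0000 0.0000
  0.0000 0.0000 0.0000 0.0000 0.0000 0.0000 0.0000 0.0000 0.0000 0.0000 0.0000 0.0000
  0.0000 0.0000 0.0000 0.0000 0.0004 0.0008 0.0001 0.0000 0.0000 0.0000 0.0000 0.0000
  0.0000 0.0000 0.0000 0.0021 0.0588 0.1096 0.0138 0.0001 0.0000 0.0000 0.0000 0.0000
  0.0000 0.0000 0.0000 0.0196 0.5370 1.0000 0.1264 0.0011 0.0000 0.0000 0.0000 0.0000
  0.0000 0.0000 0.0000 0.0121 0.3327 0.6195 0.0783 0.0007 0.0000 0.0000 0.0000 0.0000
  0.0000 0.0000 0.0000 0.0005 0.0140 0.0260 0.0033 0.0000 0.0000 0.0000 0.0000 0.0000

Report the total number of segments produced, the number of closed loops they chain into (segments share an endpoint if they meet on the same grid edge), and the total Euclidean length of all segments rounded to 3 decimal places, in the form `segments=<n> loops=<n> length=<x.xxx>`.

segments=8 loops=1 length=5.797

cell (4,3): code 0100 → (4.755,4.000)–(5.000,3.774)
cell (4,4): code 1100 → (4.349,5.000)–(4.755,4.000)
cell (4,5): code 1000 → (5.000,5.664)–(4.349,5.000)
cell (5,3): code 0010 → (5.000,3.774)–(5.573,4.000)
cell (5,4): code 0111 → (5.573,4.000)–(6.000,4.304)
cell (5,5): code 1001 → (6.000,5.369)–(5.000,5.664)
cell (6,4): code 0010 → (6.000,4.304)–(6.336,5.000)
cell (6,5): code 0001 → (6.336,5.000)–(6.000,5.369)
total: 8 segments, chained into 1 closed loop(s), length Σ = 5.797309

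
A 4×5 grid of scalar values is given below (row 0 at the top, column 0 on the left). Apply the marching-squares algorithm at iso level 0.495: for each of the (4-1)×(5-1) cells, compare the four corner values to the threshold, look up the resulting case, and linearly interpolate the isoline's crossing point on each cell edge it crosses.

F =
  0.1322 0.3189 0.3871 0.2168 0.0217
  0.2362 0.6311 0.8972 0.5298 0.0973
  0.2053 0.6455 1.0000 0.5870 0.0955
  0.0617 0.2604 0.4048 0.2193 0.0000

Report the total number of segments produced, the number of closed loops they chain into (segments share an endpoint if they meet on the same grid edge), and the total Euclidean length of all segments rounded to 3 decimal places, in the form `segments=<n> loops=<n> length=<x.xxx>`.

cell (0,0): code 0100 → (0.564,1.000)–(1.000,0.655)
cell (0,1): code 1100 → (0.212,2.000)–(0.564,1.000)
cell (0,2): code 1100 → (0.889,3.000)–(0.212,2.000)
cell (0,3): code 1000 → (1.000,3.080)–(0.889,3.000)
cell (1,0): code 0110 → (1.000,0.655)–(2.000,0.658)
cell (1,3): code 1001 → (2.000,3.187)–(1.000,3.080)
cell (2,0): code 0010 → (2.000,0.658)–(2.391,1.000)
cell (2,1): code 0011 → (2.391,1.000)–(2.848,2.000)
cell (2,2): code 0011 → (2.848,2.000)–(2.250,3.000)
cell (2,3): code 0001 → (2.250,3.000)–(2.000,3.187)
total: 10 segments, chained into 1 closed loop(s), length Σ = 8.063498

segments=10 loops=1 length=8.063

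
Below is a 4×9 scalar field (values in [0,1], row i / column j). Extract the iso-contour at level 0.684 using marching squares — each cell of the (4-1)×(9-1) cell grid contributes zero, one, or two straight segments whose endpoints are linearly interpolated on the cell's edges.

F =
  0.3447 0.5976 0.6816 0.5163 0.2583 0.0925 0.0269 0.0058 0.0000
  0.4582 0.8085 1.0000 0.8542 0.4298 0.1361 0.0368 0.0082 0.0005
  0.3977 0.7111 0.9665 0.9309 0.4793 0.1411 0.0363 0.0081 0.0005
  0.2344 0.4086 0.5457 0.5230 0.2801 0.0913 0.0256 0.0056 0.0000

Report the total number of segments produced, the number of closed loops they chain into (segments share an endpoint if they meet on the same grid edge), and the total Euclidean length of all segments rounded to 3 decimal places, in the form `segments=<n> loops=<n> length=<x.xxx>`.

cell (0,0): code 0100 → (0.410,1.000)–(1.000,0.645)
cell (0,1): code 1100 → (0.008,2.000)–(0.410,1.000)
cell (0,2): code 1100 → (0.496,3.000)–(0.008,2.000)
cell (0,3): code 1000 → (1.000,3.401)–(0.496,3.000)
cell (1,0): code 0110 → (1.000,0.645)–(2.000,0.914)
cell (1,3): code 1001 → (2.000,3.547)–(1.000,3.401)
cell (2,0): code 0010 → (2.000,0.914)–(2.090,1.000)
cell (2,1): code 0011 → (2.090,1.000)–(2.671,2.000)
cell (2,2): code 0011 → (2.671,2.000)–(2.605,3.000)
cell (2,3): code 0001 → (2.605,3.000)–(2.000,3.547)
total: 10 segments, chained into 1 closed loop(s), length Σ = 8.669131

segments=10 loops=1 length=8.669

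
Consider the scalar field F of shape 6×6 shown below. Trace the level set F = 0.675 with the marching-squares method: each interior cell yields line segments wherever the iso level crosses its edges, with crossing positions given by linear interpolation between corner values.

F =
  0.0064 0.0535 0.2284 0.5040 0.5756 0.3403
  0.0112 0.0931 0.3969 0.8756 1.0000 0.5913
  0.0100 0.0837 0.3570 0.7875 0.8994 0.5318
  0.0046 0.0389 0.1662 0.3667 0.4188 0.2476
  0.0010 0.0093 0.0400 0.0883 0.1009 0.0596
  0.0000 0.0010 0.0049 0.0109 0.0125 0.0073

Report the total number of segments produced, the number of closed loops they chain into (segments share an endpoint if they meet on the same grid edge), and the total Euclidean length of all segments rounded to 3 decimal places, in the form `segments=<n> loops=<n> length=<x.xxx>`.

segments=8 loops=1 length=7.004

cell (0,2): code 0100 → (0.460,3.000)–(1.000,2.581)
cell (0,3): code 1100 → (0.234,4.000)–(0.460,3.000)
cell (0,4): code 1000 → (1.000,4.795)–(0.234,4.000)
cell (1,2): code 0110 → (1.000,2.581)–(2.000,2.739)
cell (1,4): code 1001 → (2.000,4.610)–(1.000,4.795)
cell (2,2): code 0010 → (2.000,2.739)–(2.267,3.000)
cell (2,3): code 0011 → (2.267,3.000)–(2.467,4.000)
cell (2,4): code 0001 → (2.467,4.000)–(2.000,4.610)
total: 8 segments, chained into 1 closed loop(s), length Σ = 7.003981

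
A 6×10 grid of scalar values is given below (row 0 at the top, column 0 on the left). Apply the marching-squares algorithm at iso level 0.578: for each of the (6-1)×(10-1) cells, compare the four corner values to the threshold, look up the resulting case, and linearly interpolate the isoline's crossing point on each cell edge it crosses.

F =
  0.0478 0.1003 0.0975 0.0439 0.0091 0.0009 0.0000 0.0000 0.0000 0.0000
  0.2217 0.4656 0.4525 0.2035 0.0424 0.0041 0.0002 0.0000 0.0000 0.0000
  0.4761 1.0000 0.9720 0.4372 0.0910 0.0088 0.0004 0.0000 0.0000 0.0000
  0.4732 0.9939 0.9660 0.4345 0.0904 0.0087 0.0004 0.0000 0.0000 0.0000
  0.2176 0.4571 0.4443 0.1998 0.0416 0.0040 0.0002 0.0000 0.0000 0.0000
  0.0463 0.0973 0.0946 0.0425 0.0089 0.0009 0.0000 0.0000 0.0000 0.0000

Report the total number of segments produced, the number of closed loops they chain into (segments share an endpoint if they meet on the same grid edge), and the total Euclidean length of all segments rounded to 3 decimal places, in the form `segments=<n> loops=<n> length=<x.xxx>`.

segments=8 loops=1 length=8.341

cell (1,0): code 0100 → (1.210,1.000)–(2.000,0.195)
cell (1,1): code 1100 → (1.242,2.000)–(1.210,1.000)
cell (1,2): code 1000 → (2.000,2.737)–(1.242,2.000)
cell (2,0): code 0110 → (2.000,0.195)–(3.000,0.201)
cell (2,2): code 1001 → (3.000,2.730)–(2.000,2.737)
cell (3,0): code 0010 → (3.000,0.201)–(3.775,1.000)
cell (3,1): code 0011 → (3.775,1.000)–(3.744,2.000)
cell (3,2): code 0001 → (3.744,2.000)–(3.000,2.730)
total: 8 segments, chained into 1 closed loop(s), length Σ = 8.341263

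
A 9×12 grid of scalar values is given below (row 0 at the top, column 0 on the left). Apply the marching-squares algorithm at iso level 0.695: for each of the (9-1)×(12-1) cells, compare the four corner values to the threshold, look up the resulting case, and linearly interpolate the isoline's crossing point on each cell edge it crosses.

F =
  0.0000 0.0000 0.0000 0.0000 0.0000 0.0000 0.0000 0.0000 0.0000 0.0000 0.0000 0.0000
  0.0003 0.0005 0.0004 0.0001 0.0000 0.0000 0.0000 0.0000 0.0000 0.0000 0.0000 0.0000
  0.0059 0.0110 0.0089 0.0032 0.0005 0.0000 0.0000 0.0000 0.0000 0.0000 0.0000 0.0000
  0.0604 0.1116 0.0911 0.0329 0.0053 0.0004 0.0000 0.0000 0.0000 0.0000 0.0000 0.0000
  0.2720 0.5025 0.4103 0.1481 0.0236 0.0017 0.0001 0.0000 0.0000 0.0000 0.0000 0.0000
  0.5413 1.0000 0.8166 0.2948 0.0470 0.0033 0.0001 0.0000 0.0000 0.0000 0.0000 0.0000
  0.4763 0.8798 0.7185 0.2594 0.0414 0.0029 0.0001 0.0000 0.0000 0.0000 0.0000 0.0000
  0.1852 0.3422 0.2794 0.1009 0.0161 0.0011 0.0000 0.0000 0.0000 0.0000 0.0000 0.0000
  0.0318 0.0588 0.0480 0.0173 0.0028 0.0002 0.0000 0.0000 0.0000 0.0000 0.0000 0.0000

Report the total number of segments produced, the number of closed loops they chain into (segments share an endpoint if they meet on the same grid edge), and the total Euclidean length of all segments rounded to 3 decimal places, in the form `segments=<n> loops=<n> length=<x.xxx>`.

segments=8 loops=1 length=6.057

cell (4,0): code 0100 → (4.387,1.000)–(5.000,0.335)
cell (4,1): code 1100 → (4.701,2.000)–(4.387,1.000)
cell (4,2): code 1000 → (5.000,2.233)–(4.701,2.000)
cell (5,0): code 0110 → (5.000,0.335)–(6.000,0.542)
cell (5,2): code 1001 → (6.000,2.051)–(5.000,2.233)
cell (6,0): code 0010 → (6.000,0.542)–(6.344,1.000)
cell (6,1): code 0011 → (6.344,1.000)–(6.054,2.000)
cell (6,2): code 0001 → (6.054,2.000)–(6.000,2.051)
total: 8 segments, chained into 1 closed loop(s), length Σ = 6.057358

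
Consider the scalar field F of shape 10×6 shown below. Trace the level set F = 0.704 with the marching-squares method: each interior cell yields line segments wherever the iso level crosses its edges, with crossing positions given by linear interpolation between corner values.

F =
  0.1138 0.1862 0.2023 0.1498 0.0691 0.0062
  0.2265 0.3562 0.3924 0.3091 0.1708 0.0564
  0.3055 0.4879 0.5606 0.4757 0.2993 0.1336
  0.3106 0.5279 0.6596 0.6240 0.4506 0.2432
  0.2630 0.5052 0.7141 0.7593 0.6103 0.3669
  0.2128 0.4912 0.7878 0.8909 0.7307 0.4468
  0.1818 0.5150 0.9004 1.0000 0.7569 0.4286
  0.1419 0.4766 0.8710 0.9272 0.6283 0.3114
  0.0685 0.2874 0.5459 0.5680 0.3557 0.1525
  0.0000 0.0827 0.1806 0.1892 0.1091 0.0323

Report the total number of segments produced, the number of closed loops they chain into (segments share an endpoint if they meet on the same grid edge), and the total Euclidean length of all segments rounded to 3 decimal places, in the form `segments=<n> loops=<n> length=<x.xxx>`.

cell (3,1): code 0100 → (3.815,2.000)–(4.000,1.952)
cell (3,2): code 1100 → (3.591,3.000)–(3.815,2.000)
cell (3,3): code 1000 → (4.000,3.371)–(3.591,3.000)
cell (4,1): code 0110 → (4.000,1.952)–(5.000,1.717)
cell (4,3): code 1101 → (4.778,4.000)–(4.000,3.371)
cell (4,4): code 1000 → (5.000,4.094)–(4.778,4.000)
cell (5,1): code 0110 → (5.000,1.717)–(6.000,1.490)
cell (5,4): code 1001 → (6.000,4.161)–(5.000,4.094)
cell (6,1): code 0110 → (6.000,1.490)–(7.000,1.577)
cell (6,3): code 1011 → (7.000,3.747)–(6.411,4.000)
cell (6,4): code 0001 → (6.411,4.000)–(6.000,4.161)
cell (7,1): code 0010 → (7.000,1.577)–(7.514,2.000)
cell (7,2): code 0011 → (7.514,2.000)–(7.621,3.000)
cell (7,3): code 0001 → (7.621,3.000)–(7.000,3.747)
total: 14 segments, chained into 1 closed loop(s), length Σ = 10.793716

segments=14 loops=1 length=10.794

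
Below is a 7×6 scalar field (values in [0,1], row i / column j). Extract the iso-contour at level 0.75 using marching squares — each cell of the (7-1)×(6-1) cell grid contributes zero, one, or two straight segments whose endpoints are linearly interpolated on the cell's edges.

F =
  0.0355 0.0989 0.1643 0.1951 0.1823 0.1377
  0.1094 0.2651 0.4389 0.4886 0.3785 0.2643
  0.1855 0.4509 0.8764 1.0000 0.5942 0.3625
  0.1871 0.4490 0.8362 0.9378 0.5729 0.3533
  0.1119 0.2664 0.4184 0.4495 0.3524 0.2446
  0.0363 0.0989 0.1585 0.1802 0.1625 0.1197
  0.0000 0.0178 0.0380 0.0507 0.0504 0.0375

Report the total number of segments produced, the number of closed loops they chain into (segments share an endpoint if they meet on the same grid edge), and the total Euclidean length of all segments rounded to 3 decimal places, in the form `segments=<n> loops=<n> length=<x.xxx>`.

cell (1,1): code 0100 → (1.711,2.000)–(2.000,1.703)
cell (1,2): code 1100 → (1.511,3.000)–(1.711,2.000)
cell (1,3): code 1000 → (2.000,3.616)–(1.511,3.000)
cell (2,1): code 0110 → (2.000,1.703)–(3.000,1.777)
cell (2,3): code 1001 → (3.000,3.515)–(2.000,3.616)
cell (3,1): code 0010 → (3.000,1.777)–(3.206,2.000)
cell (3,2): code 0011 → (3.206,2.000)–(3.385,3.000)
cell (3,3): code 0001 → (3.385,3.000)–(3.000,3.515)
total: 8 segments, chained into 1 closed loop(s), length Σ = 6.190319

segments=8 loops=1 length=6.190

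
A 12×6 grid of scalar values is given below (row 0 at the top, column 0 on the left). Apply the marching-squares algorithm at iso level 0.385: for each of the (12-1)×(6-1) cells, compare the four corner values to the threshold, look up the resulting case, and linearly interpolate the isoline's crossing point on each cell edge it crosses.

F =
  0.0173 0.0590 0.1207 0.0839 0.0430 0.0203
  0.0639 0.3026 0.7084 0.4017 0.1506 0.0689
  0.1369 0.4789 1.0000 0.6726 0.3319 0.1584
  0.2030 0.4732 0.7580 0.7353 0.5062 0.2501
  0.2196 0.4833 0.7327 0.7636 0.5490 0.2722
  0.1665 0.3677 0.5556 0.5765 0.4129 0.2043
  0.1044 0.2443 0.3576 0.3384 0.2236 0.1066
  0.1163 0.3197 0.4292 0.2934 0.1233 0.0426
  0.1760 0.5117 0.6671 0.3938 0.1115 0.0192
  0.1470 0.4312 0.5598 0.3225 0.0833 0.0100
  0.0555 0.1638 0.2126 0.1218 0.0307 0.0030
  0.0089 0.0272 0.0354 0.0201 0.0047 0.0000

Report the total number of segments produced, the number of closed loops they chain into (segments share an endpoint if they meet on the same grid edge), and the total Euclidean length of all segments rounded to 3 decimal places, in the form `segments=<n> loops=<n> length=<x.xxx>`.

cell (0,1): code 0100 → (0.450,2.000)–(1.000,1.203)
cell (0,2): code 1100 → (0.947,3.000)–(0.450,2.000)
cell (0,3): code 1000 → (1.000,3.067)–(0.947,3.000)
cell (1,0): code 0100 → (1.467,1.000)–(2.000,0.725)
cell (1,1): code 1110 → (1.000,1.203)–(1.467,1.000)
cell (1,3): code 1001 → (2.000,3.844)–(1.000,3.067)
cell (2,0): code 0110 → (2.000,0.725)–(3.000,0.674)
cell (2,3): code 1101 → (2.305,4.000)–(2.000,3.844)
cell (2,4): code 1000 → (3.000,4.473)–(2.305,4.000)
cell (3,0): code 0110 → (3.000,0.674)–(4.000,0.627)
cell (3,4): code 1001 → (4.000,4.592)–(3.000,4.473)
cell (4,0): code 0010 → (4.000,0.627)–(4.850,1.000)
cell (4,1): code 0111 → (4.850,1.000)–(5.000,1.092)
cell (4,4): code 1001 → (5.000,4.134)–(4.000,4.592)
cell (5,1): code 0010 → (5.000,1.092)–(5.862,2.000)
cell (5,2): code 0011 → (5.862,2.000)–(5.804,3.000)
cell (5,3): code 0011 → (5.804,3.000)–(5.147,4.000)
cell (5,4): code 0001 → (5.147,4.000)–(5.000,4.134)
cell (6,1): code 0100 → (6.383,2.000)–(7.000,1.596)
cell (6,2): code 1000 → (7.000,2.325)–(6.383,2.000)
cell (7,0): code 0100 → (7.340,1.000)–(8.000,0.623)
cell (7,1): code 1110 → (7.000,1.596)–(7.340,1.000)
cell (7,2): code 1101 → (7.912,3.000)–(7.000,2.325)
cell (7,3): code 1000 → (8.000,3.031)–(7.912,3.000)
cell (8,0): code 0110 → (8.000,0.623)–(9.000,0.837)
cell (8,2): code 1011 → (9.000,2.737)–(8.123,3.000)
cell (8,3): code 0001 → (8.123,3.000)–(8.000,3.031)
cell (9,0): code 0010 → (9.000,0.837)–(9.173,1.000)
cell (9,1): code 0011 → (9.173,1.000)–(9.503,2.000)
cell (9,2): code 0001 → (9.503,2.000)–(9.000,2.737)
total: 30 segments, chained into 2 closed loop(s), length Σ = 22.949775

segments=30 loops=2 length=22.950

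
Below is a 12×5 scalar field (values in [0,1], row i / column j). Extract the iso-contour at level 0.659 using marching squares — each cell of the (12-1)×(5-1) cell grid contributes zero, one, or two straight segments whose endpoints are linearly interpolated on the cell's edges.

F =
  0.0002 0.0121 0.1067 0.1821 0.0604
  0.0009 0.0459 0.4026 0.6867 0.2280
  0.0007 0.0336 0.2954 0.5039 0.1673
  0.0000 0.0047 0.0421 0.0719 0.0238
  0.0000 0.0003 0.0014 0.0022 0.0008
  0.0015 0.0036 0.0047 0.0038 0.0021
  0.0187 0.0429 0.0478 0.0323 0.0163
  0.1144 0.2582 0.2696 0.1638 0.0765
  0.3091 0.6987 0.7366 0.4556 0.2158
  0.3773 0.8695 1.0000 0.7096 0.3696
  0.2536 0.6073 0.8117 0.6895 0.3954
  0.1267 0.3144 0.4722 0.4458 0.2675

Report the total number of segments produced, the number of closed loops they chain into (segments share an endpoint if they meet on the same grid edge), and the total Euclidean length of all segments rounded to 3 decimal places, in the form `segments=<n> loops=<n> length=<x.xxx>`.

segments=16 loops=2 length=8.695

cell (0,2): code 0100 → (0.945,3.000)–(1.000,2.902)
cell (0,3): code 1000 → (1.000,3.060)–(0.945,3.000)
cell (1,2): code 0010 → (1.000,2.902)–(1.152,3.000)
cell (1,3): code 0001 → (1.152,3.000)–(1.000,3.060)
cell (7,0): code 0100 → (7.910,1.000)–(8.000,0.898)
cell (7,1): code 1100 → (7.834,2.000)–(7.910,1.000)
cell (7,2): code 1000 → (8.000,2.276)–(7.834,2.000)
cell (8,0): code 0110 → (8.000,0.898)–(9.000,0.572)
cell (8,2): code 1101 → (8.801,3.000)–(8.000,2.276)
cell (8,3): code 1000 → (9.000,3.149)–(8.801,3.000)
cell (9,0): code 0010 → (9.000,0.572)–(9.803,1.000)
cell (9,1): code 0111 → (9.803,1.000)–(10.000,1.253)
cell (9,3): code 1001 → (10.000,3.104)–(9.000,3.149)
cell (10,1): code 0010 → (10.000,1.253)–(10.450,2.000)
cell (10,2): code 0011 → (10.450,2.000)–(10.125,3.000)
cell (10,3): code 0001 → (10.125,3.000)–(10.000,3.104)
total: 16 segments, chained into 2 closed loop(s), length Σ = 8.695151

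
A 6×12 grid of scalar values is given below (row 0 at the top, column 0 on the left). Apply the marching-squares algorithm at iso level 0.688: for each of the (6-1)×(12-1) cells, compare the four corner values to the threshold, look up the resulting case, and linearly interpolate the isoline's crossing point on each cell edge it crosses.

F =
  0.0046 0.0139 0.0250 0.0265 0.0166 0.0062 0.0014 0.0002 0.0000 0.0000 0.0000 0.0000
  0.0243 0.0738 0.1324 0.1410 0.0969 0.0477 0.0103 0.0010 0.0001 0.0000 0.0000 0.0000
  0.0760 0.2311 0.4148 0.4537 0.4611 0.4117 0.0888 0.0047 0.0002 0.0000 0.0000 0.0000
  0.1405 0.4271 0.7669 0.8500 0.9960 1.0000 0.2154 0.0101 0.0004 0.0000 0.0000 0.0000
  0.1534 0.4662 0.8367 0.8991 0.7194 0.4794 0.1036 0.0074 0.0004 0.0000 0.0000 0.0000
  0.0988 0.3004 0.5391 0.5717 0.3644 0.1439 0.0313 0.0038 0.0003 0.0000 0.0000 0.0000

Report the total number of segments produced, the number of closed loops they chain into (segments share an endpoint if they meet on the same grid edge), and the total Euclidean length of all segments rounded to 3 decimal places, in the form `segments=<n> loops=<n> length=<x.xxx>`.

segments=12 loops=1 length=9.662

cell (2,1): code 0100 → (2.776,2.000)–(3.000,1.768)
cell (2,2): code 1100 → (2.591,3.000)–(2.776,2.000)
cell (2,3): code 1100 → (2.424,4.000)–(2.591,3.000)
cell (2,4): code 1100 → (2.470,5.000)–(2.424,4.000)
cell (2,5): code 1000 → (3.000,5.398)–(2.470,5.000)
cell (3,1): code 0110 → (3.000,1.768)–(4.000,1.599)
cell (3,4): code 1011 → (4.000,4.131)–(3.599,5.000)
cell (3,5): code 0001 → (3.599,5.000)–(3.000,5.398)
cell (4,1): code 0010 → (4.000,1.599)–(4.500,2.000)
cell (4,2): code 0011 → (4.500,2.000)–(4.645,3.000)
cell (4,3): code 0011 → (4.645,3.000)–(4.088,4.000)
cell (4,4): code 0001 → (4.088,4.000)–(4.000,4.131)
total: 12 segments, chained into 1 closed loop(s), length Σ = 9.661506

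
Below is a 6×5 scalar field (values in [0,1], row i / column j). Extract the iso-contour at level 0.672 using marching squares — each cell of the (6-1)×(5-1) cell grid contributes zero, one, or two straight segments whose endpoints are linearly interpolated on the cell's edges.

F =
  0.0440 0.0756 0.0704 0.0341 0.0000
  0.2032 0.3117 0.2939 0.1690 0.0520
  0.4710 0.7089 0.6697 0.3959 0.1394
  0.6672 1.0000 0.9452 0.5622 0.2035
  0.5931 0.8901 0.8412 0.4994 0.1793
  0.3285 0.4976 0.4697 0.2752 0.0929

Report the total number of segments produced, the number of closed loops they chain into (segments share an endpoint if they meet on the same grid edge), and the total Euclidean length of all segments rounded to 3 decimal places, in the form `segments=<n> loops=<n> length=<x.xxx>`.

segments=10 loops=1 length=8.361

cell (1,0): code 0100 → (1.907,1.000)–(2.000,0.845)
cell (1,1): code 1000 → (2.000,1.941)–(1.907,1.000)
cell (2,0): code 0110 → (2.000,0.845)–(3.000,0.014)
cell (2,1): code 1101 → (2.008,2.000)–(2.000,1.941)
cell (2,2): code 1000 → (3.000,2.713)–(2.008,2.000)
cell (3,0): code 0110 → (3.000,0.014)–(4.000,0.266)
cell (3,2): code 1001 → (4.000,2.495)–(3.000,2.713)
cell (4,0): code 0010 → (4.000,0.266)–(4.556,1.000)
cell (4,1): code 0011 → (4.556,1.000)–(4.455,2.000)
cell (4,2): code 0001 → (4.455,2.000)–(4.000,2.495)
total: 10 segments, chained into 1 closed loop(s), length Σ = 8.360583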